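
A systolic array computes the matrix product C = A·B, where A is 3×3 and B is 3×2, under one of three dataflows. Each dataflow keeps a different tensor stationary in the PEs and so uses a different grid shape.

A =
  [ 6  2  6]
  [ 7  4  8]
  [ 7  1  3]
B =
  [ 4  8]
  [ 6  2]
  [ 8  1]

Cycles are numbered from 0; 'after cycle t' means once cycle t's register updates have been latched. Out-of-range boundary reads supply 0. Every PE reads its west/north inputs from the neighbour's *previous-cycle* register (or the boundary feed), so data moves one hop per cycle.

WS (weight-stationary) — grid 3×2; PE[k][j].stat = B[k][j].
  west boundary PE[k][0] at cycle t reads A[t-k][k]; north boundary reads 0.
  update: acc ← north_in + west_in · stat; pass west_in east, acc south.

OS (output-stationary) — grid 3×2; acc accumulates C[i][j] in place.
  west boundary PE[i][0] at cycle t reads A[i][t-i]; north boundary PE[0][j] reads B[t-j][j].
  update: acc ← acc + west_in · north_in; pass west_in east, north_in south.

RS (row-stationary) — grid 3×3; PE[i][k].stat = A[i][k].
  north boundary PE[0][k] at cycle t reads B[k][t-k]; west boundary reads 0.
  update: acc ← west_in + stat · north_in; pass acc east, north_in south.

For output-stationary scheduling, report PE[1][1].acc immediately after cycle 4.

OS (3×2). Following PE[1][1] plus its west/north inputs:
  cycle 0: PE[0][1] → acc 0, east 0, south 0
  cycle 0: PE[1][0] → acc 0, east 0, south 0
  cycle 0: PE[1][1] → acc 0, east 0, south 0
  cycle 1: PE[0][1] → acc 48, east 6, south 8
  cycle 1: PE[1][0] → acc 28, east 7, south 4
  cycle 1: PE[1][1] → acc 0, east 0, south 0
  cycle 2: PE[0][1] → acc 52, east 2, south 2
  cycle 2: PE[1][0] → acc 52, east 4, south 6
  cycle 2: PE[1][1] → acc 56, east 7, south 8
  cycle 3: PE[0][1] → acc 58, east 6, south 1
  cycle 3: PE[1][0] → acc 116, east 8, south 8
  cycle 3: PE[1][1] → acc 64, east 4, south 2
  cycle 4: PE[0][1] → acc 58, east 0, south 0
  cycle 4: PE[1][0] → acc 116, east 0, south 0
  cycle 4: PE[1][1] → acc 72, east 8, south 1

PE[1][1].acc = 72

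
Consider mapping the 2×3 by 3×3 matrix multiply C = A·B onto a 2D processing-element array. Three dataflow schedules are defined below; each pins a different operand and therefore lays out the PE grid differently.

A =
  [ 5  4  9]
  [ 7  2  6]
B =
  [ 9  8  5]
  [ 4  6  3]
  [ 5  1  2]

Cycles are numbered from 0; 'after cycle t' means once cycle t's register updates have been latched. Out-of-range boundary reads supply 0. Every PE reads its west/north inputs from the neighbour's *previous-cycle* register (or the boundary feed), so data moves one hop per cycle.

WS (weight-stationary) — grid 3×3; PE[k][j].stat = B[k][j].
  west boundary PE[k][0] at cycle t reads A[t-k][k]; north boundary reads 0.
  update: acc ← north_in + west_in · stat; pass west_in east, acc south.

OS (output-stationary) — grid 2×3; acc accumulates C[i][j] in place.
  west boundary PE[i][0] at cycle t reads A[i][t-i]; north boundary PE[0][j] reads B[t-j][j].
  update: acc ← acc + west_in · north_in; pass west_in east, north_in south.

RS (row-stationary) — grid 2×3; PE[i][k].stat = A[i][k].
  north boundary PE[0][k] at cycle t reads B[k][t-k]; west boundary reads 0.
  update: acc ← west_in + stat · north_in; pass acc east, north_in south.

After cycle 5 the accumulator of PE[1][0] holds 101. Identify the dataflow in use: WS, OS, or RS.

WS (3×3 grid), PE[1][0]:
  t=0 PE[1][0]: acc=0 h=0 v=0
  t=1 PE[1][0]: acc=61 h=4 v=61
  t=2 PE[1][0]: acc=71 h=2 v=71
  t=3 PE[1][0]: acc=0 h=0 v=0
  t=4 PE[1][0]: acc=0 h=0 v=0
  t=5 PE[1][0]: acc=0 h=0 v=0
OS (2×3 grid), PE[1][0]:
  t=0 PE[1][0]: acc=0 h=0 v=0
  t=1 PE[1][0]: acc=63 h=7 v=9
  t=2 PE[1][0]: acc=71 h=2 v=4
  t=3 PE[1][0]: acc=101 h=6 v=5
  t=4 PE[1][0]: acc=101 h=0 v=0
  t=5 PE[1][0]: acc=101 h=0 v=0
RS (2×3 grid), PE[1][0]:
  t=0 PE[1][0]: acc=0 h=0 v=0
  t=1 PE[1][0]: acc=63 h=63 v=9
  t=2 PE[1][0]: acc=56 h=56 v=8
  t=3 PE[1][0]: acc=35 h=35 v=5
  t=4 PE[1][0]: acc=0 h=0 v=0
  t=5 PE[1][0]: acc=0 h=0 v=0

dataflow = OS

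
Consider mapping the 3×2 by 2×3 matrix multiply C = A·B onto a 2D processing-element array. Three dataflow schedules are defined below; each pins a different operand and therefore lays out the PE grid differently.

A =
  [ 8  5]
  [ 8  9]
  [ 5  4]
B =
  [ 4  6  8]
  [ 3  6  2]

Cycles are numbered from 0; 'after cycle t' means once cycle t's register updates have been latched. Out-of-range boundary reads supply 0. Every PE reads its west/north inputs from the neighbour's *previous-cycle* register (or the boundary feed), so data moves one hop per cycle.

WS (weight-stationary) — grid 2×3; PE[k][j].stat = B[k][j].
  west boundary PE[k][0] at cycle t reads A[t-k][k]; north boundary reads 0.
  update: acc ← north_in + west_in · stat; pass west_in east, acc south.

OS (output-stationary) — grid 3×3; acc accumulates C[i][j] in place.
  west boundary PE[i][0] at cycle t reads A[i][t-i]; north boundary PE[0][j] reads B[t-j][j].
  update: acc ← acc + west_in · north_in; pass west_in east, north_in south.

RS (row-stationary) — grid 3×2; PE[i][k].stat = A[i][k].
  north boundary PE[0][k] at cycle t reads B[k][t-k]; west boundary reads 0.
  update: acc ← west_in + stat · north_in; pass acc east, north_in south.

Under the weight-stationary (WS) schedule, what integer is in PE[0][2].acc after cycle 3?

PE[0][2].acc = 64

WS on a 2×3 grid — tracing PE[0][2] and its feeders:
  t=0 PE[0][1]: acc=0 h=0 v=0
  t=0 PE[0][2]: acc=0 h=0 v=0
  t=1 PE[0][1]: acc=48 h=8 v=48
  t=1 PE[0][2]: acc=0 h=0 v=0
  t=2 PE[0][1]: acc=48 h=8 v=48
  t=2 PE[0][2]: acc=64 h=8 v=64
  t=3 PE[0][1]: acc=30 h=5 v=30
  t=3 PE[0][2]: acc=64 h=8 v=64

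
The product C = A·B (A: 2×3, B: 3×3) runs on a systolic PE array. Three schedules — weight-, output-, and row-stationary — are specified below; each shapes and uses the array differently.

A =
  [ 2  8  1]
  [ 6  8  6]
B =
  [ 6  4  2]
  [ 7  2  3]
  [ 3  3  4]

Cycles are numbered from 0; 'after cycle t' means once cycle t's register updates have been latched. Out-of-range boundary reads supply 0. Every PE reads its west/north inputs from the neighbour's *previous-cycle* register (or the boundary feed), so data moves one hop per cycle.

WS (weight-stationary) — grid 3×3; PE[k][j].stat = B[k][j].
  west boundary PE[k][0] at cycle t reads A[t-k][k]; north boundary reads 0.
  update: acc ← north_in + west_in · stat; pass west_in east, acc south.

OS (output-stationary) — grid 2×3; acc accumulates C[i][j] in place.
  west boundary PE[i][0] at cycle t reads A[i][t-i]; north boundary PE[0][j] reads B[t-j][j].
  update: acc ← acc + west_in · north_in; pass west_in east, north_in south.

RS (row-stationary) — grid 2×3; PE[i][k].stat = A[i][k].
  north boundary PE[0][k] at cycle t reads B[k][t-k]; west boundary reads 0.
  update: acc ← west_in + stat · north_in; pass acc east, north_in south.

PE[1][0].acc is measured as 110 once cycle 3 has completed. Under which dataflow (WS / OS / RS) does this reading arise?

dataflow = OS

— WS: 3×3; PE[1][0] trace:
  t=0 PE[1][0]: acc=0 h=0 v=0
  t=1 PE[1][0]: acc=68 h=8 v=68
  t=2 PE[1][0]: acc=92 h=8 v=92
  t=3 PE[1][0]: acc=0 h=0 v=0
— OS: 2×3; PE[1][0] trace:
  t=0 PE[1][0]: acc=0 h=0 v=0
  t=1 PE[1][0]: acc=36 h=6 v=6
  t=2 PE[1][0]: acc=92 h=8 v=7
  t=3 PE[1][0]: acc=110 h=6 v=3
— RS: 2×3; PE[1][0] trace:
  t=0 PE[1][0]: acc=0 h=0 v=0
  t=1 PE[1][0]: acc=36 h=36 v=6
  t=2 PE[1][0]: acc=24 h=24 v=4
  t=3 PE[1][0]: acc=12 h=12 v=2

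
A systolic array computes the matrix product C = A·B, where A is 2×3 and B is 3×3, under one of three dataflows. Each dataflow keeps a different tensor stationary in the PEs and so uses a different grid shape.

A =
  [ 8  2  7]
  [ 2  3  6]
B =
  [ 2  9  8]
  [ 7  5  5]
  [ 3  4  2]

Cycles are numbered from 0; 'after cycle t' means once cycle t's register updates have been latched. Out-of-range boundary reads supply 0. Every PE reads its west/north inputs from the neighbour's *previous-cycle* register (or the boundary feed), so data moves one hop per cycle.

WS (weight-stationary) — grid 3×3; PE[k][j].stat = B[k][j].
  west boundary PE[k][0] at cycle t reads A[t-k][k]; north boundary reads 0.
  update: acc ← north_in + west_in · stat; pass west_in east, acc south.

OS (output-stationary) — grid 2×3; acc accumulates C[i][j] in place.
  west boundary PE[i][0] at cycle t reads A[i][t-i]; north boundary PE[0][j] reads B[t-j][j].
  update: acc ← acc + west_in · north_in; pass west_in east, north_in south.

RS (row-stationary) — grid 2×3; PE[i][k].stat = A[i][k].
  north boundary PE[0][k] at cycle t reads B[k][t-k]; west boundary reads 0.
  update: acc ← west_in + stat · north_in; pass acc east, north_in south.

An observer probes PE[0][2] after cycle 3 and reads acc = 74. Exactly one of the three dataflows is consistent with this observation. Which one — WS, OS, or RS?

WS (3×3 grid), PE[0][2]:
  0: (0,2).acc=0  regs=<0,0>
  1: (0,2).acc=0  regs=<0,0>
  2: (0,2).acc=64  regs=<8,64>
  3: (0,2).acc=16  regs=<2,16>
OS (2×3 grid), PE[0][2]:
  0: (0,2).acc=0  regs=<0,0>
  1: (0,2).acc=0  regs=<0,0>
  2: (0,2).acc=64  regs=<8,8>
  3: (0,2).acc=74  regs=<2,5>
RS (2×3 grid), PE[0][2]:
  0: (0,2).acc=0  regs=<0,0>
  1: (0,2).acc=0  regs=<0,0>
  2: (0,2).acc=51  regs=<51,3>
  3: (0,2).acc=110  regs=<110,4>

dataflow = OS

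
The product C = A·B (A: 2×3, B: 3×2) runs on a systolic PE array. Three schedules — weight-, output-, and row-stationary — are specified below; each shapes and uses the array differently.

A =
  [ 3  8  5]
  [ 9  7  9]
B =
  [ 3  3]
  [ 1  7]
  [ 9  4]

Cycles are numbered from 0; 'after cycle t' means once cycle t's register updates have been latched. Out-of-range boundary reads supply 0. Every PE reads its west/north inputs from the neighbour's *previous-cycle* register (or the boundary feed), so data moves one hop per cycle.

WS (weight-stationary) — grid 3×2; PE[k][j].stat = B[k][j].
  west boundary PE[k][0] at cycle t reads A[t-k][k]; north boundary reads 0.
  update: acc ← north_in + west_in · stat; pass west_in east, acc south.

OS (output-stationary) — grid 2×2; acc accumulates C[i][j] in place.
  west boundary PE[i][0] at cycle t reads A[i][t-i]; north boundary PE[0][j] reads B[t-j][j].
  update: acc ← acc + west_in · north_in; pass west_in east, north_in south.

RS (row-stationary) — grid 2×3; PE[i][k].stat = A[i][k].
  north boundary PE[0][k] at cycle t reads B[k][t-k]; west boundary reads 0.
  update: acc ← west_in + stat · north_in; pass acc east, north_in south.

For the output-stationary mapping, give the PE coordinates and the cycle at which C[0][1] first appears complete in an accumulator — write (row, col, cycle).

(row, col, cycle) = (0, 1, 3)

OS — PE[0][1] is where C[0][1] collects:
  0: (0,1).acc=0  regs=<0,0>
  1: (0,1).acc=9  regs=<3,3>
  2: (0,1).acc=65  regs=<8,7>
  3: (0,1).acc=85  regs=<5,4>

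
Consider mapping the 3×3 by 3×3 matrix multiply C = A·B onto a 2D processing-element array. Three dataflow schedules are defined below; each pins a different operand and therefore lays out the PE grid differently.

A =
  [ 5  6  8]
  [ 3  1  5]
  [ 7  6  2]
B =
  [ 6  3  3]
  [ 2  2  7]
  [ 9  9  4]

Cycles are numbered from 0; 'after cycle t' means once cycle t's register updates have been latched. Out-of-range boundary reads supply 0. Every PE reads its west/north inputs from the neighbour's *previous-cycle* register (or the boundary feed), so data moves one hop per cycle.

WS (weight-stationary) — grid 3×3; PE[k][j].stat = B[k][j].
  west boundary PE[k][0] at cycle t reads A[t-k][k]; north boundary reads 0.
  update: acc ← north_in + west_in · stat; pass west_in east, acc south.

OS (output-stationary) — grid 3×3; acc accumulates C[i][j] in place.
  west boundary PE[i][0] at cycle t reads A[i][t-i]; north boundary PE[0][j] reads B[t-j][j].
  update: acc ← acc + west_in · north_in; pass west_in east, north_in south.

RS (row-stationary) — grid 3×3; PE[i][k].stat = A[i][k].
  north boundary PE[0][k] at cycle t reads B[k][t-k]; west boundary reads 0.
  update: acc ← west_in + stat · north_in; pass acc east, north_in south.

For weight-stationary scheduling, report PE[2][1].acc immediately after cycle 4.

WS 3×3: PE[2][1] cycle-by-cycle (with neighbour feeds):
  t=0 PE[1][1]: acc=0 h=0 v=0
  t=0 PE[2][0]: acc=0 h=0 v=0
  t=0 PE[2][1]: acc=0 h=0 v=0
  t=1 PE[1][1]: acc=0 h=0 v=0
  t=1 PE[2][0]: acc=0 h=0 v=0
  t=1 PE[2][1]: acc=0 h=0 v=0
  t=2 PE[1][1]: acc=27 h=6 v=27
  t=2 PE[2][0]: acc=114 h=8 v=114
  t=2 PE[2][1]: acc=0 h=0 v=0
  t=3 PE[1][1]: acc=11 h=1 v=11
  t=3 PE[2][0]: acc=65 h=5 v=65
  t=3 PE[2][1]: acc=99 h=8 v=99
  t=4 PE[1][1]: acc=33 h=6 v=33
  t=4 PE[2][0]: acc=72 h=2 v=72
  t=4 PE[2][1]: acc=56 h=5 v=56

PE[2][1].acc = 56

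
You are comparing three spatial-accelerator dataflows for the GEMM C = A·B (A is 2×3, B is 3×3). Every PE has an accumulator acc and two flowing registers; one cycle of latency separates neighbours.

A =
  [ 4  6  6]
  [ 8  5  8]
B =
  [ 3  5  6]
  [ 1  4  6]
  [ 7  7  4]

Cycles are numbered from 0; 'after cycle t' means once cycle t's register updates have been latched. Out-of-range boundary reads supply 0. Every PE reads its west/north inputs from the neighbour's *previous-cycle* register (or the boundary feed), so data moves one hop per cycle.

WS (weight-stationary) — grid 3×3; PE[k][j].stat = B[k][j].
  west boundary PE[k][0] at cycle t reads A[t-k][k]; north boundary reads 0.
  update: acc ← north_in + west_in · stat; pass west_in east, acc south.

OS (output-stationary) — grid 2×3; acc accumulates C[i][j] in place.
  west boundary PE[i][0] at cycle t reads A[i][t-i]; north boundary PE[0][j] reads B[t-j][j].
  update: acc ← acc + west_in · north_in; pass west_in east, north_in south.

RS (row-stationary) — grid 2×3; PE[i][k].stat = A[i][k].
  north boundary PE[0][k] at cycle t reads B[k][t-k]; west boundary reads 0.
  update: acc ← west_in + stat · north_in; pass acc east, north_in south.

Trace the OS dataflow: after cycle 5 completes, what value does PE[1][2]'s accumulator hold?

PE[1][2].acc = 110

Tracing OS — 2×3 array, target PE[1][2]:
  t=0 PE[0][2]: acc=0 h=0 v=0
  t=0 PE[1][1]: acc=0 h=0 v=0
  t=0 PE[1][2]: acc=0 h=0 v=0
  t=1 PE[0][2]: acc=0 h=0 v=0
  t=1 PE[1][1]: acc=0 h=0 v=0
  t=1 PE[1][2]: acc=0 h=0 v=0
  t=2 PE[0][2]: acc=24 h=4 v=6
  t=2 PE[1][1]: acc=40 h=8 v=5
  t=2 PE[1][2]: acc=0 h=0 v=0
  t=3 PE[0][2]: acc=60 h=6 v=6
  t=3 PE[1][1]: acc=60 h=5 v=4
  t=3 PE[1][2]: acc=48 h=8 v=6
  t=4 PE[0][2]: acc=84 h=6 v=4
  t=4 PE[1][1]: acc=116 h=8 v=7
  t=4 PE[1][2]: acc=78 h=5 v=6
  t=5 PE[0][2]: acc=84 h=0 v=0
  t=5 PE[1][1]: acc=116 h=0 v=0
  t=5 PE[1][2]: acc=110 h=8 v=4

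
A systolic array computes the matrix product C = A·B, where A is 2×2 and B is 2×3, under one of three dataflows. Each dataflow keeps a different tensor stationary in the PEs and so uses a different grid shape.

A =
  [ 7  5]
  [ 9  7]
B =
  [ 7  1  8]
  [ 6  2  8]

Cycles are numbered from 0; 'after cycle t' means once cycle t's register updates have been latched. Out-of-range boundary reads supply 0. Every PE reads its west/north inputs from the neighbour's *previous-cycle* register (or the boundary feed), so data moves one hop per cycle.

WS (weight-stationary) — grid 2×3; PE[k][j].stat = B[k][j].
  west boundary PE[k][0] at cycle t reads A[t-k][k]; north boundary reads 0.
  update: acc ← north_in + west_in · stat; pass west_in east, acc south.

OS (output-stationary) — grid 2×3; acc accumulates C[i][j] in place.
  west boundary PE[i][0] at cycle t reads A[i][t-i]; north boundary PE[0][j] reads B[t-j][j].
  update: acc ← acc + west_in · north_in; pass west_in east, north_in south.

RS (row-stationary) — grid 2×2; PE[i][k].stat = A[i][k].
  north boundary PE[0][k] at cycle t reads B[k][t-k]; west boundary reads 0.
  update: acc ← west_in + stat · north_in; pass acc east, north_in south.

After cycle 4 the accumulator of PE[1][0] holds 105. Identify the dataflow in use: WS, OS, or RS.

dataflow = OS

WS [2×3] PE[1][0] across cycles:
  step 0 · PE1,0: acc=0; fwd→0 fwd↓0
  step 1 · PE1,0: acc=79; fwd→5 fwd↓79
  step 2 · PE1,0: acc=105; fwd→7 fwd↓105
  step 3 · PE1,0: acc=0; fwd→0 fwd↓0
  step 4 · PE1,0: acc=0; fwd→0 fwd↓0
OS [2×3] PE[1][0] across cycles:
  step 0 · PE1,0: acc=0; fwd→0 fwd↓0
  step 1 · PE1,0: acc=63; fwd→9 fwd↓7
  step 2 · PE1,0: acc=105; fwd→7 fwd↓6
  step 3 · PE1,0: acc=105; fwd→0 fwd↓0
  step 4 · PE1,0: acc=105; fwd→0 fwd↓0
RS [2×2] PE[1][0] across cycles:
  step 0 · PE1,0: acc=0; fwd→0 fwd↓0
  step 1 · PE1,0: acc=63; fwd→63 fwd↓7
  step 2 · PE1,0: acc=9; fwd→9 fwd↓1
  step 3 · PE1,0: acc=72; fwd→72 fwd↓8
  step 4 · PE1,0: acc=0; fwd→0 fwd↓0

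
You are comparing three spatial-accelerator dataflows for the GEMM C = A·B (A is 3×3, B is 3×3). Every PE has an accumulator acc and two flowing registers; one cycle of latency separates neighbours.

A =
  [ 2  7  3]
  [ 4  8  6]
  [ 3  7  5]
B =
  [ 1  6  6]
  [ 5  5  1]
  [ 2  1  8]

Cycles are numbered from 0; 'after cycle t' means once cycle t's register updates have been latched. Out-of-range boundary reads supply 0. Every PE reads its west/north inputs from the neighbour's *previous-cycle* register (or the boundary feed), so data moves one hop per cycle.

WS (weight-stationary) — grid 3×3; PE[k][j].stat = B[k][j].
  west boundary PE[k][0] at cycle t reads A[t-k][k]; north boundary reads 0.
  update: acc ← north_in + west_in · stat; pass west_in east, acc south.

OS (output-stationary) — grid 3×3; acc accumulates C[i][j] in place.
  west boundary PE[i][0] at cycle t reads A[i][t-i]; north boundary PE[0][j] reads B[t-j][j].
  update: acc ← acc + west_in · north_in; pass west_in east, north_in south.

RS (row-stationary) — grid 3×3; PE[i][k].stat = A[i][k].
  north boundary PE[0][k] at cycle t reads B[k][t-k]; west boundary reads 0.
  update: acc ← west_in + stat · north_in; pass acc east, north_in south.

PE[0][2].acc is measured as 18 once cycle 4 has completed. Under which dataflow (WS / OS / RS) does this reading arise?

dataflow = WS

Under WS (3×3), PE[0][2]:
  @0  [0,2]  acc 0  |  →0  ↓0
  @1  [0,2]  acc 0  |  →0  ↓0
  @2  [0,2]  acc 12  |  →2  ↓12
  @3  [0,2]  acc 24  |  →4  ↓24
  @4  [0,2]  acc 18  |  →3  ↓18
Under OS (3×3), PE[0][2]:
  @0  [0,2]  acc 0  |  →0  ↓0
  @1  [0,2]  acc 0  |  →0  ↓0
  @2  [0,2]  acc 12  |  →2  ↓6
  @3  [0,2]  acc 19  |  →7  ↓1
  @4  [0,2]  acc 43  |  →3  ↓8
Under RS (3×3), PE[0][2]:
  @0  [0,2]  acc 0  |  →0  ↓0
  @1  [0,2]  acc 0  |  →0  ↓0
  @2  [0,2]  acc 43  |  →43  ↓2
  @3  [0,2]  acc 50  |  →50  ↓1
  @4  [0,2]  acc 43  |  →43  ↓8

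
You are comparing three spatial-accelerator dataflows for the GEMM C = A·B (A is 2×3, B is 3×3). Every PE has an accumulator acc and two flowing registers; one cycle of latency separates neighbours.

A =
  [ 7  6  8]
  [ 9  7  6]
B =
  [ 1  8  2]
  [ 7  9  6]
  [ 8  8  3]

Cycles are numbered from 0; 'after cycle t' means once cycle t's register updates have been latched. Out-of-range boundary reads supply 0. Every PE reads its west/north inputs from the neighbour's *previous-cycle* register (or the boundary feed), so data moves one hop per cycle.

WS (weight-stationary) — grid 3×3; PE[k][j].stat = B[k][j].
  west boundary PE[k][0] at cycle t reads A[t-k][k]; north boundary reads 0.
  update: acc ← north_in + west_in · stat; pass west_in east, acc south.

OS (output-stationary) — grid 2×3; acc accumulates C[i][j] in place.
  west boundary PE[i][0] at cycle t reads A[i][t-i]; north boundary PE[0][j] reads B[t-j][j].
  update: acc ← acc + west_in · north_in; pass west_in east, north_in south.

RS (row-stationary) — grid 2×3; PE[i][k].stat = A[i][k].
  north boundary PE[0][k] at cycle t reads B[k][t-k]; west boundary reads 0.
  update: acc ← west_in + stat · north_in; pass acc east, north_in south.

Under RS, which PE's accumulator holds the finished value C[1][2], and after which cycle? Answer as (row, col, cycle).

(row, col, cycle) = (1, 2, 5)

Under RS, C[1][2] lands at PE[1][2]:
  after 0 — PE[1][2] acc=0, pass-E 0, pass-S 0
  after 1 — PE[1][2] acc=0, pass-E 0, pass-S 0
  after 2 — PE[1][2] acc=0, pass-E 0, pass-S 0
  after 3 — PE[1][2] acc=106, pass-E 106, pass-S 8
  after 4 — PE[1][2] acc=183, pass-E 183, pass-S 8
  after 5 — PE[1][2] acc=78, pass-E 78, pass-S 3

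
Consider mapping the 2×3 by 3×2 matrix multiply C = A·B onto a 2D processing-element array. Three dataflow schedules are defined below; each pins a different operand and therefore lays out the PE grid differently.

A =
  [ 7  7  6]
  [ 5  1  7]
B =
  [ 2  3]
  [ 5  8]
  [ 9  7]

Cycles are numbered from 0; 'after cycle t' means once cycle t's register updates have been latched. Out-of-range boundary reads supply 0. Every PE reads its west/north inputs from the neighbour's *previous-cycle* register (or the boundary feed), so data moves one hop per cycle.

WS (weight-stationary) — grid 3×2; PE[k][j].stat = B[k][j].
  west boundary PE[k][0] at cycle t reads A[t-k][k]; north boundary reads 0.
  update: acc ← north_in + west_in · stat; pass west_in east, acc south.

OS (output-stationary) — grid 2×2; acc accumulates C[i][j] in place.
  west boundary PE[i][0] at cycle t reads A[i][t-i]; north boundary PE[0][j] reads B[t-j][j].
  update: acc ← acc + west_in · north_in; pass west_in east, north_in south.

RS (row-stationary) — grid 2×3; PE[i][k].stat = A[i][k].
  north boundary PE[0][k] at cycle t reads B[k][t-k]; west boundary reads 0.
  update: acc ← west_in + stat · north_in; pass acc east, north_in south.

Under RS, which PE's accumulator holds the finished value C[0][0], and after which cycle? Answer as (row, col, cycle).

Under RS, C[0][0] lands at PE[0][2]:
  [0] (0,2) acc=0 (h:0 v:0)
  [1] (0,2) acc=0 (h:0 v:0)
  [2] (0,2) acc=103 (h:103 v:9)

(row, col, cycle) = (0, 2, 2)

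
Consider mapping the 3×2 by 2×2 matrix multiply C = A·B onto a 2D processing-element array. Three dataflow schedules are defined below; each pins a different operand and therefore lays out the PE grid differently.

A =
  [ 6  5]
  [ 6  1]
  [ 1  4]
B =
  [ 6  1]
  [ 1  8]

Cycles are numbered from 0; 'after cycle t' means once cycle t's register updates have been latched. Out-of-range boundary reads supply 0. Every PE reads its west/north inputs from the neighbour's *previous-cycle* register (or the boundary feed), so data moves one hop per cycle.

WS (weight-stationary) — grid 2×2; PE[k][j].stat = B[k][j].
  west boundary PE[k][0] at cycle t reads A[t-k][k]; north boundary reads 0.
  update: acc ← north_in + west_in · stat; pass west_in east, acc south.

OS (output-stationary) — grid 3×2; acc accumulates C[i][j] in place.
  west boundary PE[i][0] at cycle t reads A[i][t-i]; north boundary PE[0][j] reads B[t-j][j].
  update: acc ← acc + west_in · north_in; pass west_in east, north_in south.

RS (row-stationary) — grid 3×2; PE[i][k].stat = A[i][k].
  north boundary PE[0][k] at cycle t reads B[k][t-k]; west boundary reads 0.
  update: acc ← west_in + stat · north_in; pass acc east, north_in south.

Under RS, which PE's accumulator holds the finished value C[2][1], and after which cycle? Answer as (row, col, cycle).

RS: C[2][1] accumulates in PE[2][1]:
  cycle 0: PE[2][1] → acc 0, east 0, south 0
  cycle 1: PE[2][1] → acc 0, east 0, south 0
  cycle 2: PE[2][1] → acc 0, east 0, south 0
  cycle 3: PE[2][1] → acc 10, east 10, south 1
  cycle 4: PE[2][1] → acc 33, east 33, south 8

(row, col, cycle) = (2, 1, 4)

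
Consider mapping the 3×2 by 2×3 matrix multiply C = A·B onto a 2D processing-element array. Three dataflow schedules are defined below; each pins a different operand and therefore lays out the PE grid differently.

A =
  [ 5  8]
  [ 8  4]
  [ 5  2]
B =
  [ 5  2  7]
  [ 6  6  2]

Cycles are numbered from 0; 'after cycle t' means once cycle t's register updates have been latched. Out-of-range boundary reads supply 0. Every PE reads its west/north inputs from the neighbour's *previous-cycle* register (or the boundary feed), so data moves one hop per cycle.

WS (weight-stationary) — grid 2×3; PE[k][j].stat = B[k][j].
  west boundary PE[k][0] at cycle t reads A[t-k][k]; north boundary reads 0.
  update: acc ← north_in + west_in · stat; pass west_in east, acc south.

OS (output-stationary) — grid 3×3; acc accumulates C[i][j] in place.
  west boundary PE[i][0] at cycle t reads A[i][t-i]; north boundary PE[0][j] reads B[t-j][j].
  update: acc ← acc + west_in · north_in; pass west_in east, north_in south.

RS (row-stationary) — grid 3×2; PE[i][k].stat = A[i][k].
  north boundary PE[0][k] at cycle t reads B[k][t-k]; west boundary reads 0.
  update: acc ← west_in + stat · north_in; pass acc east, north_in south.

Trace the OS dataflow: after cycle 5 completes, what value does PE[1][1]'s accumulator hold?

PE[1][1].acc = 40

OS 3×3: PE[1][1] cycle-by-cycle (with neighbour feeds):
  [0] (0,1) acc=0 (h:0 v:0)
  [0] (1,0) acc=0 (h:0 v:0)
  [0] (1,1) acc=0 (h:0 v:0)
  [1] (0,1) acc=10 (h:5 v:2)
  [1] (1,0) acc=40 (h:8 v:5)
  [1] (1,1) acc=0 (h:0 v:0)
  [2] (0,1) acc=58 (h:8 v:6)
  [2] (1,0) acc=64 (h:4 v:6)
  [2] (1,1) acc=16 (h:8 v:2)
  [3] (0,1) acc=58 (h:0 v:0)
  [3] (1,0) acc=64 (h:0 v:0)
  [3] (1,1) acc=40 (h:4 v:6)
  [4] (0,1) acc=58 (h:0 v:0)
  [4] (1,0) acc=64 (h:0 v:0)
  [4] (1,1) acc=40 (h:0 v:0)
  [5] (0,1) acc=58 (h:0 v:0)
  [5] (1,0) acc=64 (h:0 v:0)
  [5] (1,1) acc=40 (h:0 v:0)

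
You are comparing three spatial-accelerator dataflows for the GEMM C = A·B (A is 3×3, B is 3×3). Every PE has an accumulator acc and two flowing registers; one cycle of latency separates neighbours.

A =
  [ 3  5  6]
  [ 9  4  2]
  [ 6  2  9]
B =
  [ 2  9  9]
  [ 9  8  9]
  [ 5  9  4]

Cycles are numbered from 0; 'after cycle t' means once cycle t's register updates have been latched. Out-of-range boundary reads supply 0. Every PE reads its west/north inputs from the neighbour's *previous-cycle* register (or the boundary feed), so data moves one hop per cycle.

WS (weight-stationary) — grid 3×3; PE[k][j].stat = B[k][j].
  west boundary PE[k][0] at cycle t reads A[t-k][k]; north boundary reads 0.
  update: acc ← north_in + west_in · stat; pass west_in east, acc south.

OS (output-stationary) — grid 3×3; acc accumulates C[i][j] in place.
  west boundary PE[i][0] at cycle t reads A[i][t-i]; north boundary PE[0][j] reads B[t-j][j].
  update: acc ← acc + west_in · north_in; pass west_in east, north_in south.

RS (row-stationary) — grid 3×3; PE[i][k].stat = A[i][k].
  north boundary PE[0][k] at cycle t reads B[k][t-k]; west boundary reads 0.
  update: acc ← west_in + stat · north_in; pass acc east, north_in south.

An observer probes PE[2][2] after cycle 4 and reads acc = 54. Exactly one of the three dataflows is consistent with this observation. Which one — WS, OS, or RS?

WS [3×3] PE[2][2] across cycles:
  t=0 PE[2][2]: acc=0 h=0 v=0
  t=1 PE[2][2]: acc=0 h=0 v=0
  t=2 PE[2][2]: acc=0 h=0 v=0
  t=3 PE[2][2]: acc=0 h=0 v=0
  t=4 PE[2][2]: acc=96 h=6 v=96
OS [3×3] PE[2][2] across cycles:
  t=0 PE[2][2]: acc=0 h=0 v=0
  t=1 PE[2][2]: acc=0 h=0 v=0
  t=2 PE[2][2]: acc=0 h=0 v=0
  t=3 PE[2][2]: acc=0 h=0 v=0
  t=4 PE[2][2]: acc=54 h=6 v=9
RS [3×3] PE[2][2] across cycles:
  t=0 PE[2][2]: acc=0 h=0 v=0
  t=1 PE[2][2]: acc=0 h=0 v=0
  t=2 PE[2][2]: acc=0 h=0 v=0
  t=3 PE[2][2]: acc=0 h=0 v=0
  t=4 PE[2][2]: acc=75 h=75 v=5

dataflow = OS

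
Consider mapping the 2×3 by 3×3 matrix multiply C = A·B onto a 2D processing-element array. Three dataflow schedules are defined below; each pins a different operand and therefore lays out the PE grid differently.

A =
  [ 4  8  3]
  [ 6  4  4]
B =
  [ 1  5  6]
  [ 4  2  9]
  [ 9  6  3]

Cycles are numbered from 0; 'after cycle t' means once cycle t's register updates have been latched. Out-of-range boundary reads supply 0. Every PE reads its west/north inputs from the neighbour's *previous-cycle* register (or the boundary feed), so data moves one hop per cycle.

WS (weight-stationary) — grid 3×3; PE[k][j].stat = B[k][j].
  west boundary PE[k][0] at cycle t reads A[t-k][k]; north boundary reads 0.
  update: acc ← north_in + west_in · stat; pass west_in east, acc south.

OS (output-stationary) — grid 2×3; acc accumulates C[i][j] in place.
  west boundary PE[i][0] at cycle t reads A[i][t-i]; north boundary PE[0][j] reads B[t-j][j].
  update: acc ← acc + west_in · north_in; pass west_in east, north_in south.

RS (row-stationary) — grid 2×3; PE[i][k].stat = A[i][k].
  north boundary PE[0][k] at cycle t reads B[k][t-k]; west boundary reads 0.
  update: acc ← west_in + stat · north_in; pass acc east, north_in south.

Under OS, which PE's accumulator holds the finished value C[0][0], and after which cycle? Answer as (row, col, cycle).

(row, col, cycle) = (0, 0, 2)

OS: C[0][0] accumulates in PE[0][0]:
  [0] (0,0) acc=4 (h:4 v:1)
  [1] (0,0) acc=36 (h:8 v:4)
  [2] (0,0) acc=63 (h:3 v:9)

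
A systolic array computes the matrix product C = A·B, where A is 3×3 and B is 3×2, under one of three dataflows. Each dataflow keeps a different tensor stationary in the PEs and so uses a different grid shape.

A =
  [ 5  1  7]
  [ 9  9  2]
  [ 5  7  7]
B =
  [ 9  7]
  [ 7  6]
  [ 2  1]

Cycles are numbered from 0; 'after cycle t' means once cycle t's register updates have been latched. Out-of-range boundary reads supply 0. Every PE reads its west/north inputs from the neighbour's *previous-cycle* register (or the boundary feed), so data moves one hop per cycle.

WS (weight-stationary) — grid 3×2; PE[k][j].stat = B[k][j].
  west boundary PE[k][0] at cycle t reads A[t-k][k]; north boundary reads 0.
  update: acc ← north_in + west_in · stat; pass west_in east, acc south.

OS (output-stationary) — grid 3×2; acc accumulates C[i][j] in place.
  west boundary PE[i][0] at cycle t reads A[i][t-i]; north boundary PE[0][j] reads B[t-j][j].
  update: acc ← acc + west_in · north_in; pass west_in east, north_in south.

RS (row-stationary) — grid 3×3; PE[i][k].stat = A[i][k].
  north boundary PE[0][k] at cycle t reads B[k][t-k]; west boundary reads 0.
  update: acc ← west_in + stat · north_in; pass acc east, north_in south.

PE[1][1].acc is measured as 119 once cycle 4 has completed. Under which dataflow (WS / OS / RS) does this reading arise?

dataflow = OS

WS [3×2] PE[1][1] across cycles:
  after 0 — PE[1][1] acc=0, pass-E 0, pass-S 0
  after 1 — PE[1][1] acc=0, pass-E 0, pass-S 0
  after 2 — PE[1][1] acc=41, pass-E 1, pass-S 41
  after 3 — PE[1][1] acc=117, pass-E 9, pass-S 117
  after 4 — PE[1][1] acc=77, pass-E 7, pass-S 77
OS [3×2] PE[1][1] across cycles:
  after 0 — PE[1][1] acc=0, pass-E 0, pass-S 0
  after 1 — PE[1][1] acc=0, pass-E 0, pass-S 0
  after 2 — PE[1][1] acc=63, pass-E 9, pass-S 7
  after 3 — PE[1][1] acc=117, pass-E 9, pass-S 6
  after 4 — PE[1][1] acc=119, pass-E 2, pass-S 1
RS [3×3] PE[1][1] across cycles:
  after 0 — PE[1][1] acc=0, pass-E 0, pass-S 0
  after 1 — PE[1][1] acc=0, pass-E 0, pass-S 0
  after 2 — PE[1][1] acc=144, pass-E 144, pass-S 7
  after 3 — PE[1][1] acc=117, pass-E 117, pass-S 6
  after 4 — PE[1][1] acc=0, pass-E 0, pass-S 0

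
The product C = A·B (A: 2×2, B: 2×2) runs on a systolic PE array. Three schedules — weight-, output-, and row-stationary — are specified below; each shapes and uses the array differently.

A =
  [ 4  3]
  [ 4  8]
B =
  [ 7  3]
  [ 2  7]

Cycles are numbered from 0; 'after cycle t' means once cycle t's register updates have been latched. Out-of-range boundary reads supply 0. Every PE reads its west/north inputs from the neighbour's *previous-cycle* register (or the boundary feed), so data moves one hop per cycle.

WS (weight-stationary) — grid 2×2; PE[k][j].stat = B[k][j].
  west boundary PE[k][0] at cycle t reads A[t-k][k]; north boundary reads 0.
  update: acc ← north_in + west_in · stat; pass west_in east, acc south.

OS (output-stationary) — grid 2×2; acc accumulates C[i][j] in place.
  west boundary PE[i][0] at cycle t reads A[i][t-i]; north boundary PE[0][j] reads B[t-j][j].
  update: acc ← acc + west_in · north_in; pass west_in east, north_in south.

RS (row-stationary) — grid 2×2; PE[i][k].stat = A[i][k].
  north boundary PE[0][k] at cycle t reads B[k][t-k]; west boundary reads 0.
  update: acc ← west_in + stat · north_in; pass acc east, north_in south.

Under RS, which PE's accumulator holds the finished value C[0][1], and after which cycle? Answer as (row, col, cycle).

(row, col, cycle) = (0, 1, 2)

RS — PE[0][1] is where C[0][1] collects:
  0: (0,1).acc=0  regs=<0,0>
  1: (0,1).acc=34  regs=<34,2>
  2: (0,1).acc=33  regs=<33,7>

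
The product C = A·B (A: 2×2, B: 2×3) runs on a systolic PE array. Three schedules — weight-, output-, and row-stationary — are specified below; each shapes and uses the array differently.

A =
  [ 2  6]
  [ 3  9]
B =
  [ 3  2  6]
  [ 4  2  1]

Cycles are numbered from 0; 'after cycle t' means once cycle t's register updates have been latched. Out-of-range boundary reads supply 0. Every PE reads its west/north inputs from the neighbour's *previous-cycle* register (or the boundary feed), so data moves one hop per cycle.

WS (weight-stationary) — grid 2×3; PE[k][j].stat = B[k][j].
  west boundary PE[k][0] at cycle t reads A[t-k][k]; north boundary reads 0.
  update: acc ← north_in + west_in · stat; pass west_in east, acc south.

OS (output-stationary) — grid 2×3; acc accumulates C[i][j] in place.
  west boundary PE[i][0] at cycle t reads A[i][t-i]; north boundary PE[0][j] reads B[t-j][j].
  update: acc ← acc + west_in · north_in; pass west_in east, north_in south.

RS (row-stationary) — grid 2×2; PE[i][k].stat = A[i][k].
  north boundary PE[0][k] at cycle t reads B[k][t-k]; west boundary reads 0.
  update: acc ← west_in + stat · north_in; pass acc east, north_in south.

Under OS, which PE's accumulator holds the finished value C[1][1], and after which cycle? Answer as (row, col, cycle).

(row, col, cycle) = (1, 1, 3)

OS: C[1][1] accumulates in PE[1][1]:
  @0  [1,1]  acc 0  |  →0  ↓0
  @1  [1,1]  acc 0  |  →0  ↓0
  @2  [1,1]  acc 6  |  →3  ↓2
  @3  [1,1]  acc 24  |  →9  ↓2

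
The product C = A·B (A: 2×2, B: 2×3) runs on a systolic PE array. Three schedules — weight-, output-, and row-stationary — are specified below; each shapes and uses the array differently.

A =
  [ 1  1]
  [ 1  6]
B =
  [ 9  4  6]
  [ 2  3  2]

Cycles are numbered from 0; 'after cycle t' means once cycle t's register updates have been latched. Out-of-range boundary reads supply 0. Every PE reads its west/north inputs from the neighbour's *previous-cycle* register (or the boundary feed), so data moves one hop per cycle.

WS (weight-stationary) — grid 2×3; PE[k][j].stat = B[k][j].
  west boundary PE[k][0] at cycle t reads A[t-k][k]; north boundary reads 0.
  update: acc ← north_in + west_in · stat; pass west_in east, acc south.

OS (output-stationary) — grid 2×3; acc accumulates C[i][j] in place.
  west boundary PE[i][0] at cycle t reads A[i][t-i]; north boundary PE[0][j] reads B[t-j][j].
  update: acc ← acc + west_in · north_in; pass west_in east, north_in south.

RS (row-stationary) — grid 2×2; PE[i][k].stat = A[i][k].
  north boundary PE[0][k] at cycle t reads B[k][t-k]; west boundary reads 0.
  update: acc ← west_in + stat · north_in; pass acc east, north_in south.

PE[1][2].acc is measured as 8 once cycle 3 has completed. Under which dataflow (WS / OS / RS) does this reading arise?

Under WS (2×3), PE[1][2]:
  cycle 0: PE[1][2] → acc 0, east 0, south 0
  cycle 1: PE[1][2] → acc 0, east 0, south 0
  cycle 2: PE[1][2] → acc 0, east 0, south 0
  cycle 3: PE[1][2] → acc 8, east 1, south 8
Under OS (2×3), PE[1][2]:
  cycle 0: PE[1][2] → acc 0, east 0, south 0
  cycle 1: PE[1][2] → acc 0, east 0, south 0
  cycle 2: PE[1][2] → acc 0, east 0, south 0
  cycle 3: PE[1][2] → acc 6, east 1, south 6
— RS: 2×2 array has no PE[1][2].

dataflow = WS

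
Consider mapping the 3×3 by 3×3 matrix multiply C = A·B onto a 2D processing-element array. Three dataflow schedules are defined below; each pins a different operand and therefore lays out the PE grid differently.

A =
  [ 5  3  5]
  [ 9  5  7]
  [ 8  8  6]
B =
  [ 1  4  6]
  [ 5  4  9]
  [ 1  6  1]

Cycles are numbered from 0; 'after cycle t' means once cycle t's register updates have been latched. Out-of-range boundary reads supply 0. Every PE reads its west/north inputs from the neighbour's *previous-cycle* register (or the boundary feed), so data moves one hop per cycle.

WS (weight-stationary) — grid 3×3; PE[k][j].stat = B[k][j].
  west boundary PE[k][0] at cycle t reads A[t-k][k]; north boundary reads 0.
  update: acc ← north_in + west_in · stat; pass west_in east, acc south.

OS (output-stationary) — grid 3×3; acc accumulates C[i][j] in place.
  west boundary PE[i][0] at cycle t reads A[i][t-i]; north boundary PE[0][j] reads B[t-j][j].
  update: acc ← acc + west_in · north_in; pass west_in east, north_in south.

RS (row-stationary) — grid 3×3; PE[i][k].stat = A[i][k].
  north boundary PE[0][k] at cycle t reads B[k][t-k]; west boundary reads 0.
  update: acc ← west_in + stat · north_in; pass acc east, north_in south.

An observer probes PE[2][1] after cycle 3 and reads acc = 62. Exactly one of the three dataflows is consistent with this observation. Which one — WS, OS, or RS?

dataflow = WS

WS (3×3 grid), PE[2][1]:
  c0 r2c1: 0 / 0 / 0
  c1 r2c1: 0 / 0 / 0
  c2 r2c1: 0 / 0 / 0
  c3 r2c1: 62 / 5 / 62
OS (3×3 grid), PE[2][1]:
  c0 r2c1: 0 / 0 / 0
  c1 r2c1: 0 / 0 / 0
  c2 r2c1: 0 / 0 / 0
  c3 r2c1: 32 / 8 / 4
RS (3×3 grid), PE[2][1]:
  c0 r2c1: 0 / 0 / 0
  c1 r2c1: 0 / 0 / 0
  c2 r2c1: 0 / 0 / 0
  c3 r2c1: 48 / 48 / 5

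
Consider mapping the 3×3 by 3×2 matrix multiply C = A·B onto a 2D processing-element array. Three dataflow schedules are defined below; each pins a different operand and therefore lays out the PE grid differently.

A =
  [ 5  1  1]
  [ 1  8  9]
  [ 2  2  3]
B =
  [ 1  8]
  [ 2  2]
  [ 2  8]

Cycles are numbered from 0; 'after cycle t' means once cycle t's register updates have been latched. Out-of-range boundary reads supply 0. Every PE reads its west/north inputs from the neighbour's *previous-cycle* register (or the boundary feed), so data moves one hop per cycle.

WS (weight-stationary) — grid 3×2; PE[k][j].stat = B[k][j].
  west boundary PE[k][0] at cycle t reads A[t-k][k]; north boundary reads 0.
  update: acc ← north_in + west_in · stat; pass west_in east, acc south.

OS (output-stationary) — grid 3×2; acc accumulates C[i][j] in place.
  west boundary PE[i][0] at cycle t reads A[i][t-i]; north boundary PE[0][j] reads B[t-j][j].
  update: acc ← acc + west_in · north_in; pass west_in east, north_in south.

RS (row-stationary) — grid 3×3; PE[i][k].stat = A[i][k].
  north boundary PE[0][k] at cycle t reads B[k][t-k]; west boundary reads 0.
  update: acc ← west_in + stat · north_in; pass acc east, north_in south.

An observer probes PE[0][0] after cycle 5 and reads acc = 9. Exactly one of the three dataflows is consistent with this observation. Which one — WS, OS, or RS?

Under WS (3×2), PE[0][0]:
  [0] (0,0) acc=5 (h:5 v:5)
  [1] (0,0) acc=1 (h:1 v:1)
  [2] (0,0) acc=2 (h:2 v:2)
  [3] (0,0) acc=0 (h:0 v:0)
  [4] (0,0) acc=0 (h:0 v:0)
  [5] (0,0) acc=0 (h:0 v:0)
Under OS (3×2), PE[0][0]:
  [0] (0,0) acc=5 (h:5 v:1)
  [1] (0,0) acc=7 (h:1 v:2)
  [2] (0,0) acc=9 (h:1 v:2)
  [3] (0,0) acc=9 (h:0 v:0)
  [4] (0,0) acc=9 (h:0 v:0)
  [5] (0,0) acc=9 (h:0 v:0)
Under RS (3×3), PE[0][0]:
  [0] (0,0) acc=5 (h:5 v:1)
  [1] (0,0) acc=40 (h:40 v:8)
  [2] (0,0) acc=0 (h:0 v:0)
  [3] (0,0) acc=0 (h:0 v:0)
  [4] (0,0) acc=0 (h:0 v:0)
  [5] (0,0) acc=0 (h:0 v:0)

dataflow = OS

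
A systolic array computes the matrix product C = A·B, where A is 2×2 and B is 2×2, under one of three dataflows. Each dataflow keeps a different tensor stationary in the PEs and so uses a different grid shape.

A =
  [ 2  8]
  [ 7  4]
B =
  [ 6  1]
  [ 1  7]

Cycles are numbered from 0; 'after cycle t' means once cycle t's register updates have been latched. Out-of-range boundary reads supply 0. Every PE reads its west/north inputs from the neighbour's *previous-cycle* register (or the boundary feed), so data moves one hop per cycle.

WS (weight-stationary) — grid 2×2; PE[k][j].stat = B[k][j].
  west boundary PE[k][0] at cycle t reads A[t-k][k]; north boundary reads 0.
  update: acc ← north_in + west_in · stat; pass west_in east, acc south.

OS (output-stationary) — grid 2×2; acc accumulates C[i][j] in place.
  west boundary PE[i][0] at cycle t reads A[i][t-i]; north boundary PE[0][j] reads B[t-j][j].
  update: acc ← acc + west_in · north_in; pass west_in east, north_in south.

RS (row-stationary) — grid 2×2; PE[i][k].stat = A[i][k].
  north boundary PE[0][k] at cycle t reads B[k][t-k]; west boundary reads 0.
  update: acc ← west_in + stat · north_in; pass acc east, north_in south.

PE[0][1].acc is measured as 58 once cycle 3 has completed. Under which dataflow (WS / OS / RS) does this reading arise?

dataflow = OS

— WS: 2×2; PE[0][1] trace:
  0: (0,1).acc=0  regs=<0,0>
  1: (0,1).acc=2  regs=<2,2>
  2: (0,1).acc=7  regs=<7,7>
  3: (0,1).acc=0  regs=<0,0>
— OS: 2×2; PE[0][1] trace:
  0: (0,1).acc=0  regs=<0,0>
  1: (0,1).acc=2  regs=<2,1>
  2: (0,1).acc=58  regs=<8,7>
  3: (0,1).acc=58  regs=<0,0>
— RS: 2×2; PE[0][1] trace:
  0: (0,1).acc=0  regs=<0,0>
  1: (0,1).acc=20  regs=<20,1>
  2: (0,1).acc=58  regs=<58,7>
  3: (0,1).acc=0  regs=<0,0>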